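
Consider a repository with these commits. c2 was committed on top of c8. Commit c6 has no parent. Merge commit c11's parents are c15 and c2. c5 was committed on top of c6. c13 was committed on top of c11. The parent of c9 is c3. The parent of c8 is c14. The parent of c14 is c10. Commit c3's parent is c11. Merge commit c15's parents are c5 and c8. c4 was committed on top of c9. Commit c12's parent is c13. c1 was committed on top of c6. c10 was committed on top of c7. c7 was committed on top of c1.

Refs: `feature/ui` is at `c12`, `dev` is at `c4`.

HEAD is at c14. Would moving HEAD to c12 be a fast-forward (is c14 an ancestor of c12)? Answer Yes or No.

A fast-forward from c14 to c12 is possible iff c14 is an ancestor of c12.
Ancestors of c12: {c1, c10, c11, c12, c13, c14, c15, c2, c5, c6, c7, c8}.
c14 is among them, so fast-forward is possible.

Yes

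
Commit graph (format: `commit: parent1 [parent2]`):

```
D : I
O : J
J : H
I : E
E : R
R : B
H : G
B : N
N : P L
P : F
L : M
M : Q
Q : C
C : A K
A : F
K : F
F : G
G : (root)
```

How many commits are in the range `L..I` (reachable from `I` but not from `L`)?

Reachable from I: {A, B, C, E, F, G, I, K, L, M, N, P, Q, R}.
Reachable from L: {A, C, F, G, K, L, M, Q}.
In I's history but not L's: {B, E, I, N, P, R} — 6 commits.

6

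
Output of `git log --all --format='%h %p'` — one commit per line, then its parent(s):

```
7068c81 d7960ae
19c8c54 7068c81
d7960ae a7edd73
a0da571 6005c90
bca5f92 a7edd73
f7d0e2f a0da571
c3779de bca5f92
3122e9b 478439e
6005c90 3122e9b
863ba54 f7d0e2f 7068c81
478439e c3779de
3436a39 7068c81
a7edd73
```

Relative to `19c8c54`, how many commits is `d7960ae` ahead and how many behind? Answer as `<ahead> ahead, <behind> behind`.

0 ahead, 2 behind

Reachable from d7960ae: {a7edd73, d7960ae}.
Reachable from 19c8c54: {19c8c54, 7068c81, a7edd73, d7960ae}.
Only in d7960ae's history (ahead): {} — 0.
Only in 19c8c54's history (behind): {19c8c54, 7068c81} — 2.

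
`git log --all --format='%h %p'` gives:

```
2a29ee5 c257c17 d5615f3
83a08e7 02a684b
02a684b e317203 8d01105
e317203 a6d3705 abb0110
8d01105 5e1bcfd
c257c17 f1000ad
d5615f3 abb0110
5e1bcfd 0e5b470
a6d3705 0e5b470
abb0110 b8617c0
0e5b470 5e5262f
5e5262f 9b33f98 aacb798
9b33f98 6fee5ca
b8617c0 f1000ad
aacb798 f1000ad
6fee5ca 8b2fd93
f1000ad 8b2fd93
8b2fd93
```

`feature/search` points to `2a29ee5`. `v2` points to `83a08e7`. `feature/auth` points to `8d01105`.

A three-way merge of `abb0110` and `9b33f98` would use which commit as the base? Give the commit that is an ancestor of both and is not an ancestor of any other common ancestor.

8b2fd93

Ancestors of abb0110: {8b2fd93, abb0110, b8617c0, f1000ad}.
Ancestors of 9b33f98: {6fee5ca, 8b2fd93, 9b33f98}.
Common ancestors: {8b2fd93}.
The only common ancestor is 8b2fd93, so it is the merge base.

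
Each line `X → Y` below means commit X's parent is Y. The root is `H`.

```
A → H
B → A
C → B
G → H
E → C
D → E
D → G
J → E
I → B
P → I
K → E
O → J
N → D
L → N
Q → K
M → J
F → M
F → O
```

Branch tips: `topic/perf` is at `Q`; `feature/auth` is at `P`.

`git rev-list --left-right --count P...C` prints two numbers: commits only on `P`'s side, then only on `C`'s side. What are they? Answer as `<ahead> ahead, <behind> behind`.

2 ahead, 1 behind

Reachable from P: {A, B, H, I, P}.
Reachable from C: {A, B, C, H}.
Only in P's history (ahead): {I, P} — 2.
Only in C's history (behind): {C} — 1.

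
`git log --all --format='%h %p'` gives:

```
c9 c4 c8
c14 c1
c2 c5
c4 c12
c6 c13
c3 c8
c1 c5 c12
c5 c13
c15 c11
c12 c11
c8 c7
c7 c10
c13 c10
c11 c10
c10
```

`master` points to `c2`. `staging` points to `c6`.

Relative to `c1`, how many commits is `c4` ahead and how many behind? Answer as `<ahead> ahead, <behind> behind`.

1 ahead, 3 behind

Reachable from c4: {c10, c11, c12, c4}.
Reachable from c1: {c1, c10, c11, c12, c13, c5}.
Only in c4's history (ahead): {c4} — 1.
Only in c1's history (behind): {c1, c13, c5} — 3.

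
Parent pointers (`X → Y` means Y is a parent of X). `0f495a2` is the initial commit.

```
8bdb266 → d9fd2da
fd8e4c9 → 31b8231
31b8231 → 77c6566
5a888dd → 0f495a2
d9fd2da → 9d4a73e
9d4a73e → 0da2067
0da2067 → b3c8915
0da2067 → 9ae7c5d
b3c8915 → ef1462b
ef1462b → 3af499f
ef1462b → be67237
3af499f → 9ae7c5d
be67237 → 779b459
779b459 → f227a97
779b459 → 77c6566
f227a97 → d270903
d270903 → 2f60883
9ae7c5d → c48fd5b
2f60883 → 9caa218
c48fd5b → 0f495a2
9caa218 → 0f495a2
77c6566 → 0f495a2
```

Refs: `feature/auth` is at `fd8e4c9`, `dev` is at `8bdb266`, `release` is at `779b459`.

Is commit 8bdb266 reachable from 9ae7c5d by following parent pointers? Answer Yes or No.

No

Ancestors of 9ae7c5d: {0f495a2, 9ae7c5d, c48fd5b}.
8bdb266 is not in that set, so it is not an ancestor of 9ae7c5d.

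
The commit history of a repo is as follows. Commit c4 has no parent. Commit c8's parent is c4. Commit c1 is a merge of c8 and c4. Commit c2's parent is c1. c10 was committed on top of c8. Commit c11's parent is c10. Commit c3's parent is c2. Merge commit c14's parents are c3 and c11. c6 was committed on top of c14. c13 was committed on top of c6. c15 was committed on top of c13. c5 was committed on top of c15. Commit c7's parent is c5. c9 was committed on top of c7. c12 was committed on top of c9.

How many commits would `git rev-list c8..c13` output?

8

Reachable from c13: {c1, c10, c11, c13, c14, c2, c3, c4, c6, c8}.
Reachable from c8: {c4, c8}.
In c13's history but not c8's: {c1, c10, c11, c13, c14, c2, c3, c6} — 8 commits.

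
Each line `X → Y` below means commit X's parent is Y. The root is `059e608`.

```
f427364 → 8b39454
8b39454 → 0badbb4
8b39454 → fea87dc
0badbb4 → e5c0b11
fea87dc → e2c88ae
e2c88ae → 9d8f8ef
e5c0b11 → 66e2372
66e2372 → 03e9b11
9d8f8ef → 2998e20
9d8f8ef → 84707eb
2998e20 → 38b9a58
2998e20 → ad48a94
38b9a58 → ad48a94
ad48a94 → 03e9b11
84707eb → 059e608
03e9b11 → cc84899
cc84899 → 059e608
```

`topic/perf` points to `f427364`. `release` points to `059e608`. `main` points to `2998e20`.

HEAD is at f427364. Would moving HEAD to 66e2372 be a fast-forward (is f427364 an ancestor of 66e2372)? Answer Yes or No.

No

A fast-forward from f427364 to 66e2372 is possible iff f427364 is an ancestor of 66e2372.
Ancestors of 66e2372: {03e9b11, 059e608, 66e2372, cc84899}.
f427364 is not among them, so fast-forward is not possible.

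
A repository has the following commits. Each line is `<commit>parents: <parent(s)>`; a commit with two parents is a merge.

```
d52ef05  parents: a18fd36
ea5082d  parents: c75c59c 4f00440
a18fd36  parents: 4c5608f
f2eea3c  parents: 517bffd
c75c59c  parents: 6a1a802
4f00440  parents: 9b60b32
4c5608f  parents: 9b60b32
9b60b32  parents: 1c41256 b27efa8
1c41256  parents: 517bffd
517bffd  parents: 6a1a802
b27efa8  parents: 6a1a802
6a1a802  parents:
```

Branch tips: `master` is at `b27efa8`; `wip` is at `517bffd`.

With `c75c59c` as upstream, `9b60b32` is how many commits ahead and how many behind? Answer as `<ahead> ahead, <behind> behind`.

Reachable from 9b60b32: {1c41256, 517bffd, 6a1a802, 9b60b32, b27efa8}.
Reachable from c75c59c: {6a1a802, c75c59c}.
Only in 9b60b32's history (ahead): {1c41256, 517bffd, 9b60b32, b27efa8} — 4.
Only in c75c59c's history (behind): {c75c59c} — 1.

4 ahead, 1 behind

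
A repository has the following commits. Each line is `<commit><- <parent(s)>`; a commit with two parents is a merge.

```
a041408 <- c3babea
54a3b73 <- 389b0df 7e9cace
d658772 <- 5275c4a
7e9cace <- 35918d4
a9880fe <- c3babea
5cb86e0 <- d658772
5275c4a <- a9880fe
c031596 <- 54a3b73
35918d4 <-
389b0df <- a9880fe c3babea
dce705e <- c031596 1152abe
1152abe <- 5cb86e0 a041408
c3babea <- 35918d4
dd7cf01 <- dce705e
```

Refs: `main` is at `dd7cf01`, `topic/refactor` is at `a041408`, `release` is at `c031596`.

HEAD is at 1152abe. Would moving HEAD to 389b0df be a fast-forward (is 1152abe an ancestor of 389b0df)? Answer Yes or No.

No

A fast-forward from 1152abe to 389b0df is possible iff 1152abe is an ancestor of 389b0df.
Ancestors of 389b0df: {35918d4, 389b0df, a9880fe, c3babea}.
1152abe is not among them, so fast-forward is not possible.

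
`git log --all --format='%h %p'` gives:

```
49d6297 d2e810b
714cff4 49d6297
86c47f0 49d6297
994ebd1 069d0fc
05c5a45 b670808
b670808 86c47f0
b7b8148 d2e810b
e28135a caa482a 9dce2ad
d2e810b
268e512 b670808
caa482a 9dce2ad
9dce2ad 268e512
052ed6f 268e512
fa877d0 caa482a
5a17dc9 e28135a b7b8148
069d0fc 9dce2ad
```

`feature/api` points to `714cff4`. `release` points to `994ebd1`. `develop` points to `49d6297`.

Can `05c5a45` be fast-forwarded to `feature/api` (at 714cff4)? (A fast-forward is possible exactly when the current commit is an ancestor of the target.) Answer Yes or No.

A fast-forward from 05c5a45 to 714cff4 is possible iff 05c5a45 is an ancestor of 714cff4.
Ancestors of 714cff4: {49d6297, 714cff4, d2e810b}.
05c5a45 is not among them, so fast-forward is not possible.

No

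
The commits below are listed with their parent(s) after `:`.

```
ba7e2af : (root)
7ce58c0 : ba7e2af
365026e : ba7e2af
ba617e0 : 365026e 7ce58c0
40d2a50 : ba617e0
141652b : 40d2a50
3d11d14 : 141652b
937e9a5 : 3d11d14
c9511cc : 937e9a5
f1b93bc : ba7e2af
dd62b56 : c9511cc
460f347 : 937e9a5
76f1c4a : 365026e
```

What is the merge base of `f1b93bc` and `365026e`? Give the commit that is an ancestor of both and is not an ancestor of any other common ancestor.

Ancestors of f1b93bc: {ba7e2af, f1b93bc}.
Ancestors of 365026e: {365026e, ba7e2af}.
Common ancestors: {ba7e2af}.
The only common ancestor is ba7e2af, so it is the merge base.

ba7e2af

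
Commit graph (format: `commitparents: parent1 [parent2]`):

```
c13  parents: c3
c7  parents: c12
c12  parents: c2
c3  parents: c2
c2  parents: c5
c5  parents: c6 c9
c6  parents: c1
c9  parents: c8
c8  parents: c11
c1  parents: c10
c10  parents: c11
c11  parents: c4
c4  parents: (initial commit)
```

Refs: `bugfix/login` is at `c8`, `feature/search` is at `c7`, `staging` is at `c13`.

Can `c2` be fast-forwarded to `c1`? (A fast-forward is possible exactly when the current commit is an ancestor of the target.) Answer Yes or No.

No

A fast-forward from c2 to c1 is possible iff c2 is an ancestor of c1.
Ancestors of c1: {c1, c10, c11, c4}.
c2 is not among them, so fast-forward is not possible.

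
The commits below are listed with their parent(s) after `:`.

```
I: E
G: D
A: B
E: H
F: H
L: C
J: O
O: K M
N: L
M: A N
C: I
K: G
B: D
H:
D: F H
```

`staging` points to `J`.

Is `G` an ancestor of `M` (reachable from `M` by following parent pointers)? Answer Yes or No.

Ancestors of M: {A, B, C, D, E, F, H, I, L, M, N}.
G is not in that set, so it is not an ancestor of M.

No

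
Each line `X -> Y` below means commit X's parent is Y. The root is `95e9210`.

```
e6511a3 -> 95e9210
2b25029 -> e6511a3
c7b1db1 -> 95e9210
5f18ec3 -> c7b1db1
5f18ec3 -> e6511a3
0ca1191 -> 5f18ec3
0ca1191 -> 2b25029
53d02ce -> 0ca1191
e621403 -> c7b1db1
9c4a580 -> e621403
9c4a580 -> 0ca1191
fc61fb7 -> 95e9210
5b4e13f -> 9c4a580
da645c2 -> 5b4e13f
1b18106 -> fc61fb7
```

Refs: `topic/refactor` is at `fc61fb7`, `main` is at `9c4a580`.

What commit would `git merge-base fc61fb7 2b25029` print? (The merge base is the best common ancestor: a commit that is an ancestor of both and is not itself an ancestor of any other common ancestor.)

95e9210

Ancestors of fc61fb7: {95e9210, fc61fb7}.
Ancestors of 2b25029: {2b25029, 95e9210, e6511a3}.
Common ancestors: {95e9210}.
The only common ancestor is 95e9210, so it is the merge base.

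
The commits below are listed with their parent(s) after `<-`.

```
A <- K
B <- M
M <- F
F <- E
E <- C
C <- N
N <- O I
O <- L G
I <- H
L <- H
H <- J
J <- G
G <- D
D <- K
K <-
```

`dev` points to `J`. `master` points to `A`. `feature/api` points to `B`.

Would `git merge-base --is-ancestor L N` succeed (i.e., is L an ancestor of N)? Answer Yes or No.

Ancestors of N (commits reachable by following parents): {D, G, H, I, J, K, L, N, O}.
L is in that set, so it is an ancestor of N.

Yes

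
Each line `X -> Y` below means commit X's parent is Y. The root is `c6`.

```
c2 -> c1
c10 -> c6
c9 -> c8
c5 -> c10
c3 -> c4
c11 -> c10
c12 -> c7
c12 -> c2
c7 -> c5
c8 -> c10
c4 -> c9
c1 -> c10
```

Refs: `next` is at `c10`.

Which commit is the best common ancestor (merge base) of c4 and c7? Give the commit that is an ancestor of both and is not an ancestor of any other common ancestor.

c10

Ancestors of c4: {c10, c4, c6, c8, c9}.
Ancestors of c7: {c10, c5, c6, c7}.
Common ancestors: {c10, c6}.
Among these, c10 is not an ancestor of any other common ancestor — it is the merge base.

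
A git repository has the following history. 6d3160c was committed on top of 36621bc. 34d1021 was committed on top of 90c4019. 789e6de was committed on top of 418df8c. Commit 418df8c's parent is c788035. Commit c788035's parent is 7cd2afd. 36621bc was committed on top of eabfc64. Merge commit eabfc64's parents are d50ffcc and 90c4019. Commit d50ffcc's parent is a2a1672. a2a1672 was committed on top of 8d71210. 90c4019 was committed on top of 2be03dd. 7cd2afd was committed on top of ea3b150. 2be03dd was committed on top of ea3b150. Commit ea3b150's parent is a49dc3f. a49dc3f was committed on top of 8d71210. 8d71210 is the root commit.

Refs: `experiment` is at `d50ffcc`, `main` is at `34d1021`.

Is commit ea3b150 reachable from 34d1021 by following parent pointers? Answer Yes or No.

Yes

Ancestors of 34d1021 (commits reachable by following parents): {2be03dd, 34d1021, 8d71210, 90c4019, a49dc3f, ea3b150}.
ea3b150 is in that set, so it is an ancestor of 34d1021.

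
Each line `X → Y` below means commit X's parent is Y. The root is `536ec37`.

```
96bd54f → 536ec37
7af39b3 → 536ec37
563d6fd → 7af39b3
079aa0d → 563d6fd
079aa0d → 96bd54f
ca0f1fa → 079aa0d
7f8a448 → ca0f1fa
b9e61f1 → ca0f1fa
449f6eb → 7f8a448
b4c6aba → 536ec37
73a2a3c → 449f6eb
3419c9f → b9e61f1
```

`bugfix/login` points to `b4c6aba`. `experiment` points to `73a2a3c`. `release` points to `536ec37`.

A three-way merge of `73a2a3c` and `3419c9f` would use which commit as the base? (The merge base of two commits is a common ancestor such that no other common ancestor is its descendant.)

ca0f1fa

Ancestors of 73a2a3c: {079aa0d, 449f6eb, 536ec37, 563d6fd, 73a2a3c, 7af39b3, 7f8a448, 96bd54f, ca0f1fa}.
Ancestors of 3419c9f: {079aa0d, 3419c9f, 536ec37, 563d6fd, 7af39b3, 96bd54f, b9e61f1, ca0f1fa}.
Common ancestors: {079aa0d, 536ec37, 563d6fd, 7af39b3, 96bd54f, ca0f1fa}.
Among these, ca0f1fa is not an ancestor of any other common ancestor — it is the merge base.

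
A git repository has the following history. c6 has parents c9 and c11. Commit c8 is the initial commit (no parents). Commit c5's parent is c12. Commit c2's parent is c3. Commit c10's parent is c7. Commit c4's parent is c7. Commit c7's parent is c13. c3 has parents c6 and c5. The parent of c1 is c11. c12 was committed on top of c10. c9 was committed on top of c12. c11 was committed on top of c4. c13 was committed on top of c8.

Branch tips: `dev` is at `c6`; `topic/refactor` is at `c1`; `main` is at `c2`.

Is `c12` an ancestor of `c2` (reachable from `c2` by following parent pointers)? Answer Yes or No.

Ancestors of c2 (commits reachable by following parents): {c10, c11, c12, c13, c2, c3, c4, c5, c6, c7, c8, c9}.
c12 is in that set, so it is an ancestor of c2.

Yes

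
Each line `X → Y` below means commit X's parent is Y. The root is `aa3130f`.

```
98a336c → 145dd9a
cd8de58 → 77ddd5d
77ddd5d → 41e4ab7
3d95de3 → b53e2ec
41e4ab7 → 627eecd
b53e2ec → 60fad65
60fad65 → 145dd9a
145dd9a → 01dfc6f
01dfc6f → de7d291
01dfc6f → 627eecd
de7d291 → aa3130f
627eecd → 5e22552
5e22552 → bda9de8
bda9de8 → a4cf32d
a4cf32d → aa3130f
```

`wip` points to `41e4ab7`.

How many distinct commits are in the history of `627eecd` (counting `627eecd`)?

5

Walking parent pointers from 627eecd: reachable set = {5e22552, 627eecd, a4cf32d, aa3130f, bda9de8}.
That is 5 commits.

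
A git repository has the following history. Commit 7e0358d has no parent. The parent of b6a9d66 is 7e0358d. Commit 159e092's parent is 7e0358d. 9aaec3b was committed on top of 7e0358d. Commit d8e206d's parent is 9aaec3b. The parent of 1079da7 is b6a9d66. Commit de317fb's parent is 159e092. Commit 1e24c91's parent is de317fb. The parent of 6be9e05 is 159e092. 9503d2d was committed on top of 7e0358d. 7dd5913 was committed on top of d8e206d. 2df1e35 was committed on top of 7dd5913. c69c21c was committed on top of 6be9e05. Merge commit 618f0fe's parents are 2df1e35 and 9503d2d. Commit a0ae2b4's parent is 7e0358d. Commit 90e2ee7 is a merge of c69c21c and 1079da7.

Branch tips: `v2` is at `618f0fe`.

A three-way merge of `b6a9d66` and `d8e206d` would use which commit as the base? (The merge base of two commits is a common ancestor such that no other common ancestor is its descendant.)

Ancestors of b6a9d66: {7e0358d, b6a9d66}.
Ancestors of d8e206d: {7e0358d, 9aaec3b, d8e206d}.
Common ancestors: {7e0358d}.
The only common ancestor is 7e0358d, so it is the merge base.

7e0358d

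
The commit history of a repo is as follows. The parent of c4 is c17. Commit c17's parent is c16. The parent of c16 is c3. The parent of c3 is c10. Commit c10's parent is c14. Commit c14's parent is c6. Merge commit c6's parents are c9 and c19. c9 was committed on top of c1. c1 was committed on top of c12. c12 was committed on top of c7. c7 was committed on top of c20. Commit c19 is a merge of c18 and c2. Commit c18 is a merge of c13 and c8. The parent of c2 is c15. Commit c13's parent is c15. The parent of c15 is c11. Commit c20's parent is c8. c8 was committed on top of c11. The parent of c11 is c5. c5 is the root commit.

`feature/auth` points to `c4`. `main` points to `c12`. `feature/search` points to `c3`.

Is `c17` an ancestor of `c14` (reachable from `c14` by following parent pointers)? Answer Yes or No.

No

Ancestors of c14: {c1, c11, c12, c13, c14, c15, c18, c19, c2, c20, c5, c6, c7, c8, c9}.
c17 is not in that set, so it is not an ancestor of c14.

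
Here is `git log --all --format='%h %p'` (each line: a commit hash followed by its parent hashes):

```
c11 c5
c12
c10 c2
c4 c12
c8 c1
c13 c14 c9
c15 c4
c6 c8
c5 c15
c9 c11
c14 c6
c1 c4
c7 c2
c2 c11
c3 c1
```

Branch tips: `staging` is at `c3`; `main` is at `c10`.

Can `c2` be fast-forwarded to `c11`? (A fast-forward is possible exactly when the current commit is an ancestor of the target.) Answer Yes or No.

No

A fast-forward from c2 to c11 is possible iff c2 is an ancestor of c11.
Ancestors of c11: {c11, c12, c15, c4, c5}.
c2 is not among them, so fast-forward is not possible.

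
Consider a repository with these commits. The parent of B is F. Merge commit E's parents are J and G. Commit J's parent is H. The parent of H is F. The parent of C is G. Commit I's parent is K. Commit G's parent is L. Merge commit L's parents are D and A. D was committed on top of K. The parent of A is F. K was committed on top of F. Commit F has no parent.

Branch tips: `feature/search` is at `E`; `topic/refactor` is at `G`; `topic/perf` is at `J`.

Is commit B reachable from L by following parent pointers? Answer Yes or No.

No

Ancestors of L: {A, D, F, K, L}.
B is not in that set, so it is not an ancestor of L.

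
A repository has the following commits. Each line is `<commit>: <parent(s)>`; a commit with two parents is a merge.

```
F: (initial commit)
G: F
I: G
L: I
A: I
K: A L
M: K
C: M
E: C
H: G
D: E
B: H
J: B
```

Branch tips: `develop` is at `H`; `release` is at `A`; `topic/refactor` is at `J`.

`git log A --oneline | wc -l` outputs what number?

Walking parent pointers from A: reachable set = {A, F, G, I}.
That is 4 commits.

4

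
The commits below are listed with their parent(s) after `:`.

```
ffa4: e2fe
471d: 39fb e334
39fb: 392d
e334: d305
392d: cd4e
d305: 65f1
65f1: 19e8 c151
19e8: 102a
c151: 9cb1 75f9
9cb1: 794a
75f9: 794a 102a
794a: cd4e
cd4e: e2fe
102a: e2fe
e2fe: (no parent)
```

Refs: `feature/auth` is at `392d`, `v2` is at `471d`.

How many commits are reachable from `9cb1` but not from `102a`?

Reachable from 9cb1: {794a, 9cb1, cd4e, e2fe}.
Reachable from 102a: {102a, e2fe}.
In 9cb1's history but not 102a's: {794a, 9cb1, cd4e} — 3 commits.

3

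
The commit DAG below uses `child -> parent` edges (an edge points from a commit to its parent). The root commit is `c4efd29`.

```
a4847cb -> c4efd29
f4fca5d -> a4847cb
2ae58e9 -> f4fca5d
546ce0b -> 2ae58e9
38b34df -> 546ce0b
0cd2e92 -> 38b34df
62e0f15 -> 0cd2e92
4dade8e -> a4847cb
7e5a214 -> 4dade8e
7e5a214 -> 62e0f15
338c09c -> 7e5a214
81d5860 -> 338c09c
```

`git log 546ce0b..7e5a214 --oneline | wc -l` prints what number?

Reachable from 7e5a214: {0cd2e92, 2ae58e9, 38b34df, 4dade8e, 546ce0b, 62e0f15, 7e5a214, a4847cb, c4efd29, f4fca5d}.
Reachable from 546ce0b: {2ae58e9, 546ce0b, a4847cb, c4efd29, f4fca5d}.
In 7e5a214's history but not 546ce0b's: {0cd2e92, 38b34df, 4dade8e, 62e0f15, 7e5a214} — 5 commits.

5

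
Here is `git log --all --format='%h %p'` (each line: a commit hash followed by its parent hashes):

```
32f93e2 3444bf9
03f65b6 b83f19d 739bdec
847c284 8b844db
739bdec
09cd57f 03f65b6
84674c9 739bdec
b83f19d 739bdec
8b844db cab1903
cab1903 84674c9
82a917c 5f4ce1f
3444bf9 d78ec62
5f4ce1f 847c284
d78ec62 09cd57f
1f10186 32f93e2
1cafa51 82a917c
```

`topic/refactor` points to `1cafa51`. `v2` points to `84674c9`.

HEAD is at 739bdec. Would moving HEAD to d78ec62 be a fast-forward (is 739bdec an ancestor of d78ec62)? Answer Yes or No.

Yes

A fast-forward from 739bdec to d78ec62 is possible iff 739bdec is an ancestor of d78ec62.
Ancestors of d78ec62: {03f65b6, 09cd57f, 739bdec, b83f19d, d78ec62}.
739bdec is among them, so fast-forward is possible.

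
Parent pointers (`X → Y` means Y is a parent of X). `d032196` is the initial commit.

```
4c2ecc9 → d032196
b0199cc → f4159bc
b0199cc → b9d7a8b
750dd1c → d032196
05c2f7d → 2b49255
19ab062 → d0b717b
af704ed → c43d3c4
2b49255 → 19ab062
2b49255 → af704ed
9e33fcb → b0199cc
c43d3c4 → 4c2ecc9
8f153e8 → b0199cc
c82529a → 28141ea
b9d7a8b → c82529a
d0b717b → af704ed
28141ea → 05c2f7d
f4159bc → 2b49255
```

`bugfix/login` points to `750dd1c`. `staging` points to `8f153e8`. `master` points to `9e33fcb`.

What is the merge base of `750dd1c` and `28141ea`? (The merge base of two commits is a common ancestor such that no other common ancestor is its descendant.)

d032196

Ancestors of 750dd1c: {750dd1c, d032196}.
Ancestors of 28141ea: {05c2f7d, 19ab062, 28141ea, 2b49255, 4c2ecc9, af704ed, c43d3c4, d032196, d0b717b}.
Common ancestors: {d032196}.
The only common ancestor is d032196, so it is the merge base.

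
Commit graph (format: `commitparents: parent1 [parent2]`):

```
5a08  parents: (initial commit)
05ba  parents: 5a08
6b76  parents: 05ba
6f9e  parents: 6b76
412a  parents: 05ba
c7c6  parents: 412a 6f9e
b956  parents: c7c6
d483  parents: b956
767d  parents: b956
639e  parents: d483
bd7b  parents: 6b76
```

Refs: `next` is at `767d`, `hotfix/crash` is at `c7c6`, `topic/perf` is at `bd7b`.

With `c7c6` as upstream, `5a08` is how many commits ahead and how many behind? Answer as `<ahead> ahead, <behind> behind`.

Reachable from 5a08: {5a08}.
Reachable from c7c6: {05ba, 412a, 5a08, 6b76, 6f9e, c7c6}.
Only in 5a08's history (ahead): {} — 0.
Only in c7c6's history (behind): {05ba, 412a, 6b76, 6f9e, c7c6} — 5.

0 ahead, 5 behind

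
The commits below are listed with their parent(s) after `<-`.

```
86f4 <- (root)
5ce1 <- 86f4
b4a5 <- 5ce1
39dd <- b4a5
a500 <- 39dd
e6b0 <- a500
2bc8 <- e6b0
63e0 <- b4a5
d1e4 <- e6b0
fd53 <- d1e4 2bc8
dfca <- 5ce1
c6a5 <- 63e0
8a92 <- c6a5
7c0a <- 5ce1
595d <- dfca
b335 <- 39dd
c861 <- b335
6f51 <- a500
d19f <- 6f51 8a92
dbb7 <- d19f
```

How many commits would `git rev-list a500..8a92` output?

Reachable from 8a92: {5ce1, 63e0, 86f4, 8a92, b4a5, c6a5}.
Reachable from a500: {39dd, 5ce1, 86f4, a500, b4a5}.
In 8a92's history but not a500's: {63e0, 8a92, c6a5} — 3 commits.

3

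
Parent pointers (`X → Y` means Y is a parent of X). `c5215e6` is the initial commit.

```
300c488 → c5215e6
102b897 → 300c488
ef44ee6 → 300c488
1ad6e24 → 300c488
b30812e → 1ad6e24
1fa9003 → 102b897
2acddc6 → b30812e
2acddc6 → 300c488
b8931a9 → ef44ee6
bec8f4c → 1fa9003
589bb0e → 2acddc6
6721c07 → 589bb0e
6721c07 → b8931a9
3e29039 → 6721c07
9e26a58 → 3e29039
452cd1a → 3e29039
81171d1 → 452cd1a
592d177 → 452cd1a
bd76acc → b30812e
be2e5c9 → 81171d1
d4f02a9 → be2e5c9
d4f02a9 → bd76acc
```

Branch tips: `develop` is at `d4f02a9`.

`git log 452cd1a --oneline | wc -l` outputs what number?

11

Walking parent pointers from 452cd1a: reachable set = {1ad6e24, 2acddc6, 300c488, 3e29039, 452cd1a, 589bb0e, 6721c07, b30812e, b8931a9, c5215e6, ef44ee6}.
That is 11 commits.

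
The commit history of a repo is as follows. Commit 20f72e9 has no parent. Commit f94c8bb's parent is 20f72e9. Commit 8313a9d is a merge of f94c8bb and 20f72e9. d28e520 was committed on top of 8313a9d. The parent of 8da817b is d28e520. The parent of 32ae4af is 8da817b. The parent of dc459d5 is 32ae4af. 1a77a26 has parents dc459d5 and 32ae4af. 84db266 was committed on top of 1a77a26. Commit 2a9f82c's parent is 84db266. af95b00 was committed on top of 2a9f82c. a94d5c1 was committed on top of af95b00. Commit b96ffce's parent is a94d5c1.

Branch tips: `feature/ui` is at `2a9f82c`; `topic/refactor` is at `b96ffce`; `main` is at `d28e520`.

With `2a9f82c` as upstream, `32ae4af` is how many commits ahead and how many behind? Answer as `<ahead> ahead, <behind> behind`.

0 ahead, 4 behind

Reachable from 32ae4af: {20f72e9, 32ae4af, 8313a9d, 8da817b, d28e520, f94c8bb}.
Reachable from 2a9f82c: {1a77a26, 20f72e9, 2a9f82c, 32ae4af, 8313a9d, 84db266, 8da817b, d28e520, dc459d5, f94c8bb}.
Only in 32ae4af's history (ahead): {} — 0.
Only in 2a9f82c's history (behind): {1a77a26, 2a9f82c, 84db266, dc459d5} — 4.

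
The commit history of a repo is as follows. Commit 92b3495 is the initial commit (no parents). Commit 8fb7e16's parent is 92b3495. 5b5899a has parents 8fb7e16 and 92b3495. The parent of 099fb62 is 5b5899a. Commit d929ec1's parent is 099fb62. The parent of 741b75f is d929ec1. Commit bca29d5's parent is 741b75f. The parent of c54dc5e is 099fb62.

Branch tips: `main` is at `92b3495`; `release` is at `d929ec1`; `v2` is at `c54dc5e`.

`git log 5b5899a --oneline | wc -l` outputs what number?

Walking parent pointers from 5b5899a: reachable set = {5b5899a, 8fb7e16, 92b3495}.
That is 3 commits.

3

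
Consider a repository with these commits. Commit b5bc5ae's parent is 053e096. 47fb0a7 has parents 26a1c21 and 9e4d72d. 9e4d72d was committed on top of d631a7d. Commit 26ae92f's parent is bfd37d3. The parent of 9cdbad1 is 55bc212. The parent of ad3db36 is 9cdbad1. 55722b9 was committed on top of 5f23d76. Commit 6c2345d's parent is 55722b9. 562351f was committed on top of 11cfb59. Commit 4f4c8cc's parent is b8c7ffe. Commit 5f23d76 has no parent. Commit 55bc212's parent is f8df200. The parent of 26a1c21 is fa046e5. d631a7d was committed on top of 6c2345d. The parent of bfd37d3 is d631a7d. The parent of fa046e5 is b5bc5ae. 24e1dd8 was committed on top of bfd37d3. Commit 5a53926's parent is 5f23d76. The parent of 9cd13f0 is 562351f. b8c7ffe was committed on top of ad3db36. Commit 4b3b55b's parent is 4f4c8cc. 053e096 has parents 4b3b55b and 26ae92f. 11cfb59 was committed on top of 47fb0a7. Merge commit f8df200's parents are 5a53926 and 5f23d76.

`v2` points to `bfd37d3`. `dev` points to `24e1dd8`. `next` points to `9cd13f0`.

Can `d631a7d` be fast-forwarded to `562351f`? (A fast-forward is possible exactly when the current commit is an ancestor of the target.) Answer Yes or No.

A fast-forward from d631a7d to 562351f is possible iff d631a7d is an ancestor of 562351f.
Ancestors of 562351f: {053e096, 11cfb59, 26a1c21, 26ae92f, 47fb0a7, 4b3b55b, 4f4c8cc, 55722b9, 55bc212, 562351f, 5a53926, 5f23d76, 6c2345d, 9cdbad1, 9e4d72d, ad3db36, b5bc5ae, b8c7ffe, bfd37d3, d631a7d, f8df200, fa046e5}.
d631a7d is among them, so fast-forward is possible.

Yes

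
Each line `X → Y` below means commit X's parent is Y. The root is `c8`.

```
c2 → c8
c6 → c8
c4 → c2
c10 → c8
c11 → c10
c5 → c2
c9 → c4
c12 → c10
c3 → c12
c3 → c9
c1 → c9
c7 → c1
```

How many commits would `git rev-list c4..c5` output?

1

Reachable from c5: {c2, c5, c8}.
Reachable from c4: {c2, c4, c8}.
In c5's history but not c4's: {c5} — 1 commit.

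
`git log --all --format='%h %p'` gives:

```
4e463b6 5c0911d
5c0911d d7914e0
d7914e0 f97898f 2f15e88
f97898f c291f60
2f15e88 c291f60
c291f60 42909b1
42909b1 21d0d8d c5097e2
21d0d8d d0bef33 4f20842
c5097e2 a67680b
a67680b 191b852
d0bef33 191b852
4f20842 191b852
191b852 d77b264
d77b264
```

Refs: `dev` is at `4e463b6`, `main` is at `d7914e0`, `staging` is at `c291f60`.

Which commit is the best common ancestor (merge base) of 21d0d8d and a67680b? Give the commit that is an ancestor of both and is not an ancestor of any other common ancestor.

191b852

Ancestors of 21d0d8d: {191b852, 21d0d8d, 4f20842, d0bef33, d77b264}.
Ancestors of a67680b: {191b852, a67680b, d77b264}.
Common ancestors: {191b852, d77b264}.
Among these, 191b852 is not an ancestor of any other common ancestor — it is the merge base.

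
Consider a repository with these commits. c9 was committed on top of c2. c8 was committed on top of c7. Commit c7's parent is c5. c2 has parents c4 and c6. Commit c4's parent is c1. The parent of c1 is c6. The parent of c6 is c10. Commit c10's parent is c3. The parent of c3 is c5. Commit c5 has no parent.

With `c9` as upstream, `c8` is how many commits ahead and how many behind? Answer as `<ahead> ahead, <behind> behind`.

2 ahead, 7 behind

Reachable from c8: {c5, c7, c8}.
Reachable from c9: {c1, c10, c2, c3, c4, c5, c6, c9}.
Only in c8's history (ahead): {c7, c8} — 2.
Only in c9's history (behind): {c1, c10, c2, c3, c4, c6, c9} — 7.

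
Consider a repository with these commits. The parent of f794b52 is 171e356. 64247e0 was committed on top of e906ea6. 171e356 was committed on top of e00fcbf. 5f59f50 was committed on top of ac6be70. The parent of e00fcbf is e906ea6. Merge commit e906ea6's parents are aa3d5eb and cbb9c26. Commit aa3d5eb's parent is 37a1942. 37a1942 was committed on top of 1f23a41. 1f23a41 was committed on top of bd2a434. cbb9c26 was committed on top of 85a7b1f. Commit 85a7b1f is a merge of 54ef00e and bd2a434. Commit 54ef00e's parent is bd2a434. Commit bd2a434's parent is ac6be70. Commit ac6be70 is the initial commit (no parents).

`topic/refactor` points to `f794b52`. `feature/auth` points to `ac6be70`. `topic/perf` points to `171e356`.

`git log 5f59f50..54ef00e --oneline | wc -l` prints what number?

Reachable from 54ef00e: {54ef00e, ac6be70, bd2a434}.
Reachable from 5f59f50: {5f59f50, ac6be70}.
In 54ef00e's history but not 5f59f50's: {54ef00e, bd2a434} — 2 commits.

2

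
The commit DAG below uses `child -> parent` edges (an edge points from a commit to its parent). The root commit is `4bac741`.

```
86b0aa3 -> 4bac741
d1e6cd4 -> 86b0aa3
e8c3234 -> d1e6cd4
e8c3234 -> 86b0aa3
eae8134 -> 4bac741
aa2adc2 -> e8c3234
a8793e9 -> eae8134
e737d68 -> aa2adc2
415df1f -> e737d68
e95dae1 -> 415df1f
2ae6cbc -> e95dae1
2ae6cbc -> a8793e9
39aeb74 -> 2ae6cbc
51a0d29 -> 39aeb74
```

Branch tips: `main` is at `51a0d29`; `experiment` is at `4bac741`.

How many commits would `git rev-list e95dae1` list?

8

Walking parent pointers from e95dae1: reachable set = {415df1f, 4bac741, 86b0aa3, aa2adc2, d1e6cd4, e737d68, e8c3234, e95dae1}.
That is 8 commits.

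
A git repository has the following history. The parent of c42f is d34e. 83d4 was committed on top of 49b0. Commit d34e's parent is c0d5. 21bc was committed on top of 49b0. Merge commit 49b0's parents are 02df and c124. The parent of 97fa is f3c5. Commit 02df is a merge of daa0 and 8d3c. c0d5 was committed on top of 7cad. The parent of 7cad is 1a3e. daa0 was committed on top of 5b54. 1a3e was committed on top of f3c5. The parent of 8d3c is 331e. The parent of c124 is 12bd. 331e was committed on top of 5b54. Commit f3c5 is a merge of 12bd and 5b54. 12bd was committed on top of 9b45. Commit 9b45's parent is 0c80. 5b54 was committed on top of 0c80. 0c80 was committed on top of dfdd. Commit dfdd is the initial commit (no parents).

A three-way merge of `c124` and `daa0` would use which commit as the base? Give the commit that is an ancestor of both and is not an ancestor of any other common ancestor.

Ancestors of c124: {0c80, 12bd, 9b45, c124, dfdd}.
Ancestors of daa0: {0c80, 5b54, daa0, dfdd}.
Common ancestors: {0c80, dfdd}.
Among these, 0c80 is not an ancestor of any other common ancestor — it is the merge base.

0c80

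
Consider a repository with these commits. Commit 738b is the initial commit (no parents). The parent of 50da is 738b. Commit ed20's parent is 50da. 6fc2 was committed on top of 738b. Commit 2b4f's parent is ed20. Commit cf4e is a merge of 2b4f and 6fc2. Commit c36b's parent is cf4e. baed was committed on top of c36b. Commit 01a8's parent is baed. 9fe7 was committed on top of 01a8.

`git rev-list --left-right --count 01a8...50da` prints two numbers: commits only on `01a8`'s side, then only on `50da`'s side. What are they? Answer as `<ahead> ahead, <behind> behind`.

7 ahead, 0 behind

Reachable from 01a8: {01a8, 2b4f, 50da, 6fc2, 738b, baed, c36b, cf4e, ed20}.
Reachable from 50da: {50da, 738b}.
Only in 01a8's history (ahead): {01a8, 2b4f, 6fc2, baed, c36b, cf4e, ed20} — 7.
Only in 50da's history (behind): {} — 0.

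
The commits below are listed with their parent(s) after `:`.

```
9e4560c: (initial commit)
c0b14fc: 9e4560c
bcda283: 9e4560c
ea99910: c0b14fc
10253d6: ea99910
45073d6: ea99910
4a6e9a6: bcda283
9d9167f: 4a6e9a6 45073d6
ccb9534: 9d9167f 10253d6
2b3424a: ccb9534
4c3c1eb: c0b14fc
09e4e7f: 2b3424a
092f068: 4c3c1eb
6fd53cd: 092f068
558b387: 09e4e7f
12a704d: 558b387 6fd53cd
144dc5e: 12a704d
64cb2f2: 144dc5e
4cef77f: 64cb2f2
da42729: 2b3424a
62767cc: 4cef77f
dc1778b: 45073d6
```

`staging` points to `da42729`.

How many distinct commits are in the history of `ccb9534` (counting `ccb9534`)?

9

Walking parent pointers from ccb9534: reachable set = {10253d6, 45073d6, 4a6e9a6, 9d9167f, 9e4560c, bcda283, c0b14fc, ccb9534, ea99910}.
That is 9 commits.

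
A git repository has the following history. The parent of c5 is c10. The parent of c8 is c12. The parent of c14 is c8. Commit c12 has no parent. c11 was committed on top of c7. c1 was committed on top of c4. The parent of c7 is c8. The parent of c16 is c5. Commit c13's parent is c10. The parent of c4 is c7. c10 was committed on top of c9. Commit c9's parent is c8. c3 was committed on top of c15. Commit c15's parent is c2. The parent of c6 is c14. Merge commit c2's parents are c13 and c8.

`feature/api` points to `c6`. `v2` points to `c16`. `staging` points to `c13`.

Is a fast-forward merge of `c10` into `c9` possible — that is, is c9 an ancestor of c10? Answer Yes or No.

A fast-forward from c9 to c10 is possible iff c9 is an ancestor of c10.
Ancestors of c10: {c10, c12, c8, c9}.
c9 is among them, so fast-forward is possible.

Yes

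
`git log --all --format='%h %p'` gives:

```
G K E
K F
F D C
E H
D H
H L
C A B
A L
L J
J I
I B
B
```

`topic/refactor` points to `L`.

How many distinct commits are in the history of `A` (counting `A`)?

5

Walking parent pointers from A: reachable set = {A, B, I, J, L}.
That is 5 commits.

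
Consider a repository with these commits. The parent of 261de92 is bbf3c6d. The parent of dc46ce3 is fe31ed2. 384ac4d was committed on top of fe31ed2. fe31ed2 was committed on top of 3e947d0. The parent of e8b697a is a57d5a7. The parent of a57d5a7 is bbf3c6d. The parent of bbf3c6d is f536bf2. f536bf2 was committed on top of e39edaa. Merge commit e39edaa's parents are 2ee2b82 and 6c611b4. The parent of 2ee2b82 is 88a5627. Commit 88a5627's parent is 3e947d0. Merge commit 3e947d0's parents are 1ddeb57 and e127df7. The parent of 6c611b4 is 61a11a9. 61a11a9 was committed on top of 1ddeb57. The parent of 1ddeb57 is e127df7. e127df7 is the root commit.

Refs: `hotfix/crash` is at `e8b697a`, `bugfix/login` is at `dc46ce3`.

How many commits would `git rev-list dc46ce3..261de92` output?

8

Reachable from 261de92: {1ddeb57, 261de92, 2ee2b82, 3e947d0, 61a11a9, 6c611b4, 88a5627, bbf3c6d, e127df7, e39edaa, f536bf2}.
Reachable from dc46ce3: {1ddeb57, 3e947d0, dc46ce3, e127df7, fe31ed2}.
In 261de92's history but not dc46ce3's: {261de92, 2ee2b82, 61a11a9, 6c611b4, 88a5627, bbf3c6d, e39edaa, f536bf2} — 8 commits.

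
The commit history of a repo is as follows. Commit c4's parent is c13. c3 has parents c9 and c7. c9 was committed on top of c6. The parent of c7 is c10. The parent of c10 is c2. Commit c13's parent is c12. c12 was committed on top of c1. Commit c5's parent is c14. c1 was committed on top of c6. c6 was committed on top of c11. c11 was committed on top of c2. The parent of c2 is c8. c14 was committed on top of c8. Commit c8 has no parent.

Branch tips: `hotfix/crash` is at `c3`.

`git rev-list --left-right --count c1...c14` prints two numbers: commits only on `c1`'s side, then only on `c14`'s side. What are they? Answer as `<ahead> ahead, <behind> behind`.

4 ahead, 1 behind

Reachable from c1: {c1, c11, c2, c6, c8}.
Reachable from c14: {c14, c8}.
Only in c1's history (ahead): {c1, c11, c2, c6} — 4.
Only in c14's history (behind): {c14} — 1.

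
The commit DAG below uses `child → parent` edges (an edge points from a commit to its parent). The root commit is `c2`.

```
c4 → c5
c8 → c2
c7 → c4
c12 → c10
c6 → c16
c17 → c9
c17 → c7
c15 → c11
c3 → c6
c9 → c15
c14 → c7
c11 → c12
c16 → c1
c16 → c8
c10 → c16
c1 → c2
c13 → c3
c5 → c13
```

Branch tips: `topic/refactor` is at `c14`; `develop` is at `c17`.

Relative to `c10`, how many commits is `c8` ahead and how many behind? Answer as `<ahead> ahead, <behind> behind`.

0 ahead, 3 behind

Reachable from c8: {c2, c8}.
Reachable from c10: {c1, c10, c16, c2, c8}.
Only in c8's history (ahead): {} — 0.
Only in c10's history (behind): {c1, c10, c16} — 3.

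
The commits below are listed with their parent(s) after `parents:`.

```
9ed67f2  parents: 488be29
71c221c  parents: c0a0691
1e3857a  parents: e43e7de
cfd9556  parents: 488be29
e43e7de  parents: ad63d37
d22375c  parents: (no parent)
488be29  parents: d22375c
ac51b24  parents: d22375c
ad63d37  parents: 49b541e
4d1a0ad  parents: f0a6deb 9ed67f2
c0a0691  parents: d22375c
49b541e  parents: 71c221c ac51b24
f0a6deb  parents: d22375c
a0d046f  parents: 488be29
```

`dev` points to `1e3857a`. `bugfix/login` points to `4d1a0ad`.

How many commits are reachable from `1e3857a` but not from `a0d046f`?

Reachable from 1e3857a: {1e3857a, 49b541e, 71c221c, ac51b24, ad63d37, c0a0691, d22375c, e43e7de}.
Reachable from a0d046f: {488be29, a0d046f, d22375c}.
In 1e3857a's history but not a0d046f's: {1e3857a, 49b541e, 71c221c, ac51b24, ad63d37, c0a0691, e43e7de} — 7 commits.

7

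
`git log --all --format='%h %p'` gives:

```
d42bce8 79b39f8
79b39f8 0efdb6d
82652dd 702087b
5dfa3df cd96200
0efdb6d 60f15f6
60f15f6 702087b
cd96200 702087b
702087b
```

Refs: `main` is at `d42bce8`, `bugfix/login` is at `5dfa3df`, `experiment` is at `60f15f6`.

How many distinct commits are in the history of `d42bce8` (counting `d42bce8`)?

Walking parent pointers from d42bce8: reachable set = {0efdb6d, 60f15f6, 702087b, 79b39f8, d42bce8}.
That is 5 commits.

5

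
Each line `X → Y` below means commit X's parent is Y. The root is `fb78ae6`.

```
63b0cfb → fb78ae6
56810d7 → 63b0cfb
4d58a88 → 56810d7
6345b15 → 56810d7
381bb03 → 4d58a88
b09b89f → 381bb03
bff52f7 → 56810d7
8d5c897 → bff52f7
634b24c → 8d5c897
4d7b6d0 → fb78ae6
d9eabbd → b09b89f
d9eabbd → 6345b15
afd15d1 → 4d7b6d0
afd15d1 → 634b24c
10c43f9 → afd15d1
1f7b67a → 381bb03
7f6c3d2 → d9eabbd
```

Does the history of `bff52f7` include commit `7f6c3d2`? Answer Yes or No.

Ancestors of bff52f7: {56810d7, 63b0cfb, bff52f7, fb78ae6}.
7f6c3d2 is not in that set, so it is not an ancestor of bff52f7.

No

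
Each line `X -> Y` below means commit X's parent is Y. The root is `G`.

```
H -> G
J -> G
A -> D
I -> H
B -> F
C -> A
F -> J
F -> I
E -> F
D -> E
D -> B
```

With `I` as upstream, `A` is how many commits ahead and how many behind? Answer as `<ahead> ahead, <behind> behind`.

Reachable from A: {A, B, D, E, F, G, H, I, J}.
Reachable from I: {G, H, I}.
Only in A's history (ahead): {A, B, D, E, F, J} — 6.
Only in I's history (behind): {} — 0.

6 ahead, 0 behind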